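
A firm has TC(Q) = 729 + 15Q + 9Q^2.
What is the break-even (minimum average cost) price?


AC(Q) = 729/Q + 15 + 9Q
To minimize: dAC/dQ = -729/Q^2 + 9 = 0
Q^2 = 729/9 = 81
Q* = 9
Min AC = 729/9 + 15 + 9*9
Min AC = 81 + 15 + 81 = 177

177


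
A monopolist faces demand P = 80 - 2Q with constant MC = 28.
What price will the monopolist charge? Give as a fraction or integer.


MR = 80 - 4Q
Set MR = MC: 80 - 4Q = 28
Q* = 13
Substitute into demand:
P* = 80 - 2*13 = 54

54


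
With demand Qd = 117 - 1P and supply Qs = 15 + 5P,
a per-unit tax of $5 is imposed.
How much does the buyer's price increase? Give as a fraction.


With a per-unit tax, the buyer's price increase depends on relative slopes.
Supply slope: d = 5, Demand slope: b = 1
Buyer's price increase = d * tax / (b + d)
= 5 * 5 / (1 + 5)
= 25 / 6 = 25/6

25/6


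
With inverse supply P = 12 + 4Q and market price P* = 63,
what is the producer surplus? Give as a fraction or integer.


Minimum supply price (at Q=0): P_min = 12
Quantity supplied at P* = 63:
Q* = (63 - 12)/4 = 51/4
PS = (1/2) * Q* * (P* - P_min)
PS = (1/2) * 51/4 * (63 - 12)
PS = (1/2) * 51/4 * 51 = 2601/8

2601/8


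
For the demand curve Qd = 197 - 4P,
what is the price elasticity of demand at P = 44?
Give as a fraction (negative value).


dQ/dP = -4
At P = 44: Q = 197 - 4*44 = 21
E = (dQ/dP)(P/Q) = (-4)(44/21) = -176/21

-176/21


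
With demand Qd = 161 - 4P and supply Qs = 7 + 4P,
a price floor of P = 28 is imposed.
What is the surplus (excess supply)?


At P = 28:
Qd = 161 - 4*28 = 49
Qs = 7 + 4*28 = 119
Surplus = Qs - Qd = 119 - 49 = 70

70


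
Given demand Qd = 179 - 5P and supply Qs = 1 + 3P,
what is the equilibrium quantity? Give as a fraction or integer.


First find equilibrium price:
179 - 5P = 1 + 3P
P* = 178/8 = 89/4
Then substitute into demand:
Q* = 179 - 5 * 89/4 = 271/4

271/4


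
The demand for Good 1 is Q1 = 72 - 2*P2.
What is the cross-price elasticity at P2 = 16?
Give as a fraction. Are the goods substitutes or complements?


dQ1/dP2 = -2
At P2 = 16: Q1 = 72 - 2*16 = 40
Exy = (dQ1/dP2)(P2/Q1) = -2 * 16 / 40 = -4/5
Since Exy < 0, the goods are complements.

-4/5 (complements)


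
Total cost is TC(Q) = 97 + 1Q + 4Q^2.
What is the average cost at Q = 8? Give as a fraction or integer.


TC(8) = 97 + 1*8 + 4*8^2
TC(8) = 97 + 8 + 256 = 361
AC = TC/Q = 361/8 = 361/8

361/8


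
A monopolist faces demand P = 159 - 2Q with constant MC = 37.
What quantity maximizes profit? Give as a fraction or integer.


TR = P*Q = (159 - 2Q)Q = 159Q - 2Q^2
MR = dTR/dQ = 159 - 4Q
Set MR = MC:
159 - 4Q = 37
122 = 4Q
Q* = 122/4 = 61/2

61/2


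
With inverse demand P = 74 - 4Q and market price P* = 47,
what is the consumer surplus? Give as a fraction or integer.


Maximum willingness to pay (at Q=0): P_max = 74
Quantity demanded at P* = 47:
Q* = (74 - 47)/4 = 27/4
CS = (1/2) * Q* * (P_max - P*)
CS = (1/2) * 27/4 * (74 - 47)
CS = (1/2) * 27/4 * 27 = 729/8

729/8


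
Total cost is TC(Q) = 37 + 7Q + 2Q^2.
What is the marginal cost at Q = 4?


MC = dTC/dQ = 7 + 2*2*Q
At Q = 4:
MC = 7 + 4*4
MC = 7 + 16 = 23

23


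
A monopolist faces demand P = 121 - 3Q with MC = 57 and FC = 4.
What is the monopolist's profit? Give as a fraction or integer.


MR = MC: 121 - 6Q = 57
Q* = 32/3
P* = 121 - 3*32/3 = 89
Profit = (P* - MC)*Q* - FC
= (89 - 57)*32/3 - 4
= 32*32/3 - 4
= 1024/3 - 4 = 1012/3

1012/3


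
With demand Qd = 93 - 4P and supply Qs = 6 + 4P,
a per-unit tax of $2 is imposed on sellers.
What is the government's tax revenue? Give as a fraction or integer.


With tax on sellers, new supply: Qs' = 6 + 4(P - 2)
= 4P - 2
New equilibrium quantity:
Q_new = 91/2
Tax revenue = tax * Q_new = 2 * 91/2 = 91

91


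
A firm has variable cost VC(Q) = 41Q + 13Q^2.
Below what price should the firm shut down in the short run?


AVC(Q) = VC(Q)/Q = 41 + 13Q
AVC is increasing in Q, so minimum AVC is at Q -> 0+.
Min AVC = 41
The firm should shut down if P < 41.

41


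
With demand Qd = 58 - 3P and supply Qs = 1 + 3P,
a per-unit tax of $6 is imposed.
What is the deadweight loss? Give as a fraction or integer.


Pre-tax equilibrium quantity: Q* = 59/2
Post-tax equilibrium quantity: Q_tax = 41/2
Reduction in quantity: Q* - Q_tax = 9
DWL = (1/2) * tax * (Q* - Q_tax)
DWL = (1/2) * 6 * 9 = 27

27


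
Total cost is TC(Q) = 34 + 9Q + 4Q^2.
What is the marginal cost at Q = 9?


MC = dTC/dQ = 9 + 2*4*Q
At Q = 9:
MC = 9 + 8*9
MC = 9 + 72 = 81

81


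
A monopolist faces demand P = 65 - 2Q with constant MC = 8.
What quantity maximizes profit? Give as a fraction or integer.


TR = P*Q = (65 - 2Q)Q = 65Q - 2Q^2
MR = dTR/dQ = 65 - 4Q
Set MR = MC:
65 - 4Q = 8
57 = 4Q
Q* = 57/4 = 57/4

57/4


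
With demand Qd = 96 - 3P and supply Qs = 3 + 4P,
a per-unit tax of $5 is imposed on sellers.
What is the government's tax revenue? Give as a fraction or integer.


With tax on sellers, new supply: Qs' = 3 + 4(P - 5)
= 4P - 17
New equilibrium quantity:
Q_new = 333/7
Tax revenue = tax * Q_new = 5 * 333/7 = 1665/7

1665/7


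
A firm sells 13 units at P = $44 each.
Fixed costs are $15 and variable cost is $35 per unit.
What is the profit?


Total Revenue = P * Q = 44 * 13 = $572
Total Cost = FC + VC*Q = 15 + 35*13 = $470
Profit = TR - TC = 572 - 470 = $102

$102


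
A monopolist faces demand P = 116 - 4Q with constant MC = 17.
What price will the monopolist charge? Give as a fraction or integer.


MR = 116 - 8Q
Set MR = MC: 116 - 8Q = 17
Q* = 99/8
Substitute into demand:
P* = 116 - 4*99/8 = 133/2

133/2


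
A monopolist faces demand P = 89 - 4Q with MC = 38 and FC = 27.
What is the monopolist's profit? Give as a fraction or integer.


MR = MC: 89 - 8Q = 38
Q* = 51/8
P* = 89 - 4*51/8 = 127/2
Profit = (P* - MC)*Q* - FC
= (127/2 - 38)*51/8 - 27
= 51/2*51/8 - 27
= 2601/16 - 27 = 2169/16

2169/16


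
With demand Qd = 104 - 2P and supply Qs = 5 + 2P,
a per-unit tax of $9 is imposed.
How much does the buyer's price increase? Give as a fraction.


With a per-unit tax, the buyer's price increase depends on relative slopes.
Supply slope: d = 2, Demand slope: b = 2
Buyer's price increase = d * tax / (b + d)
= 2 * 9 / (2 + 2)
= 18 / 4 = 9/2

9/2


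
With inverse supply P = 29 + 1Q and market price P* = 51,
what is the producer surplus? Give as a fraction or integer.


Minimum supply price (at Q=0): P_min = 29
Quantity supplied at P* = 51:
Q* = (51 - 29)/1 = 22
PS = (1/2) * Q* * (P* - P_min)
PS = (1/2) * 22 * (51 - 29)
PS = (1/2) * 22 * 22 = 242

242


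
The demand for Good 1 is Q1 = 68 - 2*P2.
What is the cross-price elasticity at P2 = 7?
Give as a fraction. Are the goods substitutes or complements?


dQ1/dP2 = -2
At P2 = 7: Q1 = 68 - 2*7 = 54
Exy = (dQ1/dP2)(P2/Q1) = -2 * 7 / 54 = -7/27
Since Exy < 0, the goods are complements.

-7/27 (complements)


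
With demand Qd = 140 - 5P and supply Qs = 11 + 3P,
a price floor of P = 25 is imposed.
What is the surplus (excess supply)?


At P = 25:
Qd = 140 - 5*25 = 15
Qs = 11 + 3*25 = 86
Surplus = Qs - Qd = 86 - 15 = 71

71


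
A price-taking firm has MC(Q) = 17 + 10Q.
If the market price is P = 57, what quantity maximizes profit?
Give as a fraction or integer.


In perfect competition, profit is maximized where P = MC.
57 = 17 + 10Q
40 = 10Q
Q* = 40/10 = 4

4


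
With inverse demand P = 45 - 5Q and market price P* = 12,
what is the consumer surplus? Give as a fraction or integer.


Maximum willingness to pay (at Q=0): P_max = 45
Quantity demanded at P* = 12:
Q* = (45 - 12)/5 = 33/5
CS = (1/2) * Q* * (P_max - P*)
CS = (1/2) * 33/5 * (45 - 12)
CS = (1/2) * 33/5 * 33 = 1089/10

1089/10


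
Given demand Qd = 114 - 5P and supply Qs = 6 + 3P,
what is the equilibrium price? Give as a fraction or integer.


At equilibrium, Qd = Qs.
114 - 5P = 6 + 3P
114 - 6 = 5P + 3P
108 = 8P
P* = 108/8 = 27/2

27/2


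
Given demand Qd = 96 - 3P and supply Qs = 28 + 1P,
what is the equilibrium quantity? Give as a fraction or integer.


First find equilibrium price:
96 - 3P = 28 + 1P
P* = 68/4 = 17
Then substitute into demand:
Q* = 96 - 3 * 17 = 45

45


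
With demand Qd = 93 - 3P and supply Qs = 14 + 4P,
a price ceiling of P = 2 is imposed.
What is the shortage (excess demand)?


At P = 2:
Qd = 93 - 3*2 = 87
Qs = 14 + 4*2 = 22
Shortage = Qd - Qs = 87 - 22 = 65

65


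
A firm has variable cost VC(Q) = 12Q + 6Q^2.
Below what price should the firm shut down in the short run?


AVC(Q) = VC(Q)/Q = 12 + 6Q
AVC is increasing in Q, so minimum AVC is at Q -> 0+.
Min AVC = 12
The firm should shut down if P < 12.

12


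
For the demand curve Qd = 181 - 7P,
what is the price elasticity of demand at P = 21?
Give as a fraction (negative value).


dQ/dP = -7
At P = 21: Q = 181 - 7*21 = 34
E = (dQ/dP)(P/Q) = (-7)(21/34) = -147/34

-147/34


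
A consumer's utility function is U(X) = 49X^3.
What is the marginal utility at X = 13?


MU = dU/dX = 49*3*X^(3-1)
MU = 147*X^2
At X = 13:
MU = 147 * 13^2
MU = 147 * 169 = 24843

24843


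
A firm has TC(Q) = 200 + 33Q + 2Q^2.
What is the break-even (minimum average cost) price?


AC(Q) = 200/Q + 33 + 2Q
To minimize: dAC/dQ = -200/Q^2 + 2 = 0
Q^2 = 200/2 = 100
Q* = 10
Min AC = 200/10 + 33 + 2*10
Min AC = 20 + 33 + 20 = 73

73


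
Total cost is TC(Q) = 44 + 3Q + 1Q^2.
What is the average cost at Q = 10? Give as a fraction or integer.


TC(10) = 44 + 3*10 + 1*10^2
TC(10) = 44 + 30 + 100 = 174
AC = TC/Q = 174/10 = 87/5

87/5


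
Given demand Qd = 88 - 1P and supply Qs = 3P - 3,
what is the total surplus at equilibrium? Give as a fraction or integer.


Find equilibrium: 88 - 1P = 3P - 3
88 + 3 = 4P
P* = 91/4 = 91/4
Q* = 3*91/4 - 3 = 261/4
Inverse demand: P = 88 - Q/1, so P_max = 88
Inverse supply: P = 1 + Q/3, so P_min = 1
CS = (1/2) * 261/4 * (88 - 91/4) = 68121/32
PS = (1/2) * 261/4 * (91/4 - 1) = 22707/32
TS = CS + PS = 68121/32 + 22707/32 = 22707/8

22707/8


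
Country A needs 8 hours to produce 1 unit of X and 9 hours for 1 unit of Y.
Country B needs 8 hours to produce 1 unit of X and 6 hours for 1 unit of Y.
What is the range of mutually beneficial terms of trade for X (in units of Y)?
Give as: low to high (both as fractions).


Opportunity cost of X for Country A = hours_X / hours_Y = 8/9 = 8/9 units of Y
Opportunity cost of X for Country B = hours_X / hours_Y = 8/6 = 4/3 units of Y
Terms of trade must be between the two opportunity costs.
Range: 8/9 to 4/3

8/9 to 4/3


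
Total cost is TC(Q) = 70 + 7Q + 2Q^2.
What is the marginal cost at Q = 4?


MC = dTC/dQ = 7 + 2*2*Q
At Q = 4:
MC = 7 + 4*4
MC = 7 + 16 = 23

23


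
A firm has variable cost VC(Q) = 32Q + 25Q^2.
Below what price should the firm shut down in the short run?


AVC(Q) = VC(Q)/Q = 32 + 25Q
AVC is increasing in Q, so minimum AVC is at Q -> 0+.
Min AVC = 32
The firm should shut down if P < 32.

32


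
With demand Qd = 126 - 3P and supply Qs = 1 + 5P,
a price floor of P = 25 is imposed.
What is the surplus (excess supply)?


At P = 25:
Qd = 126 - 3*25 = 51
Qs = 1 + 5*25 = 126
Surplus = Qs - Qd = 126 - 51 = 75

75


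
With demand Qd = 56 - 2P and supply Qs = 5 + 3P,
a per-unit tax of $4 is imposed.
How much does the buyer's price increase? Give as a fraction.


With a per-unit tax, the buyer's price increase depends on relative slopes.
Supply slope: d = 3, Demand slope: b = 2
Buyer's price increase = d * tax / (b + d)
= 3 * 4 / (2 + 3)
= 12 / 5 = 12/5

12/5


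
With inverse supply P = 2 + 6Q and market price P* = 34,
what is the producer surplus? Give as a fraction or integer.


Minimum supply price (at Q=0): P_min = 2
Quantity supplied at P* = 34:
Q* = (34 - 2)/6 = 16/3
PS = (1/2) * Q* * (P* - P_min)
PS = (1/2) * 16/3 * (34 - 2)
PS = (1/2) * 16/3 * 32 = 256/3

256/3


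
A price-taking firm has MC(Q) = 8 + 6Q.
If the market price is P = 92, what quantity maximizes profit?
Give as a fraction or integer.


In perfect competition, profit is maximized where P = MC.
92 = 8 + 6Q
84 = 6Q
Q* = 84/6 = 14

14


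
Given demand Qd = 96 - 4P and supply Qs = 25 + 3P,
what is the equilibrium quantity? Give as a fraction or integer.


First find equilibrium price:
96 - 4P = 25 + 3P
P* = 71/7 = 71/7
Then substitute into demand:
Q* = 96 - 4 * 71/7 = 388/7

388/7


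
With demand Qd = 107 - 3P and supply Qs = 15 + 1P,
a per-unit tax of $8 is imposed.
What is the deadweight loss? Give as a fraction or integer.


Pre-tax equilibrium quantity: Q* = 38
Post-tax equilibrium quantity: Q_tax = 32
Reduction in quantity: Q* - Q_tax = 6
DWL = (1/2) * tax * (Q* - Q_tax)
DWL = (1/2) * 8 * 6 = 24

24


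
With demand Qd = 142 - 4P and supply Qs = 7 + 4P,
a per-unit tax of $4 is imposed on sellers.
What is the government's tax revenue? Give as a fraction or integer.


With tax on sellers, new supply: Qs' = 7 + 4(P - 4)
= 4P - 9
New equilibrium quantity:
Q_new = 133/2
Tax revenue = tax * Q_new = 4 * 133/2 = 266

266


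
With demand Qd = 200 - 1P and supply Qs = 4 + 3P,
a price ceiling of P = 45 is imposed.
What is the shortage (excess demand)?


At P = 45:
Qd = 200 - 1*45 = 155
Qs = 4 + 3*45 = 139
Shortage = Qd - Qs = 155 - 139 = 16

16


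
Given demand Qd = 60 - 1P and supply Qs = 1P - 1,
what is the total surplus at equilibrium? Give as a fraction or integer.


Find equilibrium: 60 - 1P = 1P - 1
60 + 1 = 2P
P* = 61/2 = 61/2
Q* = 1*61/2 - 1 = 59/2
Inverse demand: P = 60 - Q/1, so P_max = 60
Inverse supply: P = 1 + Q/1, so P_min = 1
CS = (1/2) * 59/2 * (60 - 61/2) = 3481/8
PS = (1/2) * 59/2 * (61/2 - 1) = 3481/8
TS = CS + PS = 3481/8 + 3481/8 = 3481/4

3481/4


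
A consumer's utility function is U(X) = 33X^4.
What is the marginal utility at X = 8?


MU = dU/dX = 33*4*X^(4-1)
MU = 132*X^3
At X = 8:
MU = 132 * 8^3
MU = 132 * 512 = 67584

67584


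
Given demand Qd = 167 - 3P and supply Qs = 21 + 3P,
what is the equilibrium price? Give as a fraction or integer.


At equilibrium, Qd = Qs.
167 - 3P = 21 + 3P
167 - 21 = 3P + 3P
146 = 6P
P* = 146/6 = 73/3

73/3


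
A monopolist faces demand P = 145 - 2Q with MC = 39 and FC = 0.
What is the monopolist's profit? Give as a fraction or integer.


MR = MC: 145 - 4Q = 39
Q* = 53/2
P* = 145 - 2*53/2 = 92
Profit = (P* - MC)*Q* - FC
= (92 - 39)*53/2 - 0
= 53*53/2 - 0
= 2809/2 - 0 = 2809/2

2809/2


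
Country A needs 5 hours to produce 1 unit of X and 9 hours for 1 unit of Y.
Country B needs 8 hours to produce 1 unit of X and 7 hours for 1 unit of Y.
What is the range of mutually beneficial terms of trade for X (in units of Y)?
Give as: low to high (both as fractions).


Opportunity cost of X for Country A = hours_X / hours_Y = 5/9 = 5/9 units of Y
Opportunity cost of X for Country B = hours_X / hours_Y = 8/7 = 8/7 units of Y
Terms of trade must be between the two opportunity costs.
Range: 5/9 to 8/7

5/9 to 8/7


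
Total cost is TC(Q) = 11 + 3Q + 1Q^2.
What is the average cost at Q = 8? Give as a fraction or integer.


TC(8) = 11 + 3*8 + 1*8^2
TC(8) = 11 + 24 + 64 = 99
AC = TC/Q = 99/8 = 99/8

99/8


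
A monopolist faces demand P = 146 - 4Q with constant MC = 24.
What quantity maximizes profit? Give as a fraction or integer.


TR = P*Q = (146 - 4Q)Q = 146Q - 4Q^2
MR = dTR/dQ = 146 - 8Q
Set MR = MC:
146 - 8Q = 24
122 = 8Q
Q* = 122/8 = 61/4

61/4


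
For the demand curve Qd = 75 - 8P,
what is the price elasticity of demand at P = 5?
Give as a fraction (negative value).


dQ/dP = -8
At P = 5: Q = 75 - 8*5 = 35
E = (dQ/dP)(P/Q) = (-8)(5/35) = -8/7

-8/7


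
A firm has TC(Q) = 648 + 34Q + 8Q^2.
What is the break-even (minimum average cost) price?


AC(Q) = 648/Q + 34 + 8Q
To minimize: dAC/dQ = -648/Q^2 + 8 = 0
Q^2 = 648/8 = 81
Q* = 9
Min AC = 648/9 + 34 + 8*9
Min AC = 72 + 34 + 72 = 178

178


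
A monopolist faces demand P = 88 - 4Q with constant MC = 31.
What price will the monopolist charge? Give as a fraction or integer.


MR = 88 - 8Q
Set MR = MC: 88 - 8Q = 31
Q* = 57/8
Substitute into demand:
P* = 88 - 4*57/8 = 119/2

119/2


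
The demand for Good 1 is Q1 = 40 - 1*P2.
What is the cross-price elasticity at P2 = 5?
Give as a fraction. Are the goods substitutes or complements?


dQ1/dP2 = -1
At P2 = 5: Q1 = 40 - 1*5 = 35
Exy = (dQ1/dP2)(P2/Q1) = -1 * 5 / 35 = -1/7
Since Exy < 0, the goods are complements.

-1/7 (complements)


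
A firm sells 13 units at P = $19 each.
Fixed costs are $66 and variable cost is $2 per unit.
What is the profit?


Total Revenue = P * Q = 19 * 13 = $247
Total Cost = FC + VC*Q = 66 + 2*13 = $92
Profit = TR - TC = 247 - 92 = $155

$155


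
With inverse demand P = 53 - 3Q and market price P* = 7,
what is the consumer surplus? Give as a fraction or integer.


Maximum willingness to pay (at Q=0): P_max = 53
Quantity demanded at P* = 7:
Q* = (53 - 7)/3 = 46/3
CS = (1/2) * Q* * (P_max - P*)
CS = (1/2) * 46/3 * (53 - 7)
CS = (1/2) * 46/3 * 46 = 1058/3

1058/3


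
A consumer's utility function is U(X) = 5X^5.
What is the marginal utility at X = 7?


MU = dU/dX = 5*5*X^(5-1)
MU = 25*X^4
At X = 7:
MU = 25 * 7^4
MU = 25 * 2401 = 60025

60025


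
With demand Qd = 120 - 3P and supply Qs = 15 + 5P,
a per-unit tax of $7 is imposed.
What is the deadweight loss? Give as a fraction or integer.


Pre-tax equilibrium quantity: Q* = 645/8
Post-tax equilibrium quantity: Q_tax = 135/2
Reduction in quantity: Q* - Q_tax = 105/8
DWL = (1/2) * tax * (Q* - Q_tax)
DWL = (1/2) * 7 * 105/8 = 735/16

735/16


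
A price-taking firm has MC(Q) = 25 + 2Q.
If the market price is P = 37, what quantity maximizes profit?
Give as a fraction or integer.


In perfect competition, profit is maximized where P = MC.
37 = 25 + 2Q
12 = 2Q
Q* = 12/2 = 6

6


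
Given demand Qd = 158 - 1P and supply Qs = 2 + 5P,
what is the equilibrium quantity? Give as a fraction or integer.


First find equilibrium price:
158 - 1P = 2 + 5P
P* = 156/6 = 26
Then substitute into demand:
Q* = 158 - 1 * 26 = 132

132


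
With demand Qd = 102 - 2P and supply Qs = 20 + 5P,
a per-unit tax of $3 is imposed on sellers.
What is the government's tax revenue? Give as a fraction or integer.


With tax on sellers, new supply: Qs' = 20 + 5(P - 3)
= 5 + 5P
New equilibrium quantity:
Q_new = 520/7
Tax revenue = tax * Q_new = 3 * 520/7 = 1560/7

1560/7


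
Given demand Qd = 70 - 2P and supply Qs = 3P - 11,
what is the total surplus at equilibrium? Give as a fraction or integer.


Find equilibrium: 70 - 2P = 3P - 11
70 + 11 = 5P
P* = 81/5 = 81/5
Q* = 3*81/5 - 11 = 188/5
Inverse demand: P = 35 - Q/2, so P_max = 35
Inverse supply: P = 11/3 + Q/3, so P_min = 11/3
CS = (1/2) * 188/5 * (35 - 81/5) = 8836/25
PS = (1/2) * 188/5 * (81/5 - 11/3) = 17672/75
TS = CS + PS = 8836/25 + 17672/75 = 8836/15

8836/15


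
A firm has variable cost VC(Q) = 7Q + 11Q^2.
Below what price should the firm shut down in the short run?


AVC(Q) = VC(Q)/Q = 7 + 11Q
AVC is increasing in Q, so minimum AVC is at Q -> 0+.
Min AVC = 7
The firm should shut down if P < 7.

7


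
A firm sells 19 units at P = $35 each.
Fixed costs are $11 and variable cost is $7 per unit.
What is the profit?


Total Revenue = P * Q = 35 * 19 = $665
Total Cost = FC + VC*Q = 11 + 7*19 = $144
Profit = TR - TC = 665 - 144 = $521

$521


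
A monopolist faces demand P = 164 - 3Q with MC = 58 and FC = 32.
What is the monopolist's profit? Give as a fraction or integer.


MR = MC: 164 - 6Q = 58
Q* = 53/3
P* = 164 - 3*53/3 = 111
Profit = (P* - MC)*Q* - FC
= (111 - 58)*53/3 - 32
= 53*53/3 - 32
= 2809/3 - 32 = 2713/3

2713/3


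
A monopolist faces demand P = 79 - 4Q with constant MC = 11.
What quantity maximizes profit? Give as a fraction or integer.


TR = P*Q = (79 - 4Q)Q = 79Q - 4Q^2
MR = dTR/dQ = 79 - 8Q
Set MR = MC:
79 - 8Q = 11
68 = 8Q
Q* = 68/8 = 17/2

17/2


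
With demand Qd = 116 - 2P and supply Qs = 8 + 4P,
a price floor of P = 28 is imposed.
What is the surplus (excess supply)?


At P = 28:
Qd = 116 - 2*28 = 60
Qs = 8 + 4*28 = 120
Surplus = Qs - Qd = 120 - 60 = 60

60


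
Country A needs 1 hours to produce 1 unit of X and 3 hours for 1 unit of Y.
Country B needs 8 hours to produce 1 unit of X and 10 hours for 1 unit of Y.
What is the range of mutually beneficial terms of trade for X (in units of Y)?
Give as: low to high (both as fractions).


Opportunity cost of X for Country A = hours_X / hours_Y = 1/3 = 1/3 units of Y
Opportunity cost of X for Country B = hours_X / hours_Y = 8/10 = 4/5 units of Y
Terms of trade must be between the two opportunity costs.
Range: 1/3 to 4/5

1/3 to 4/5


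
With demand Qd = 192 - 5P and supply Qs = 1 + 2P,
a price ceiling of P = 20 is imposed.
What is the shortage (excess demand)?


At P = 20:
Qd = 192 - 5*20 = 92
Qs = 1 + 2*20 = 41
Shortage = Qd - Qs = 92 - 41 = 51

51


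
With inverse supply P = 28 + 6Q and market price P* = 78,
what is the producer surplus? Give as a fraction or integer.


Minimum supply price (at Q=0): P_min = 28
Quantity supplied at P* = 78:
Q* = (78 - 28)/6 = 25/3
PS = (1/2) * Q* * (P* - P_min)
PS = (1/2) * 25/3 * (78 - 28)
PS = (1/2) * 25/3 * 50 = 625/3

625/3


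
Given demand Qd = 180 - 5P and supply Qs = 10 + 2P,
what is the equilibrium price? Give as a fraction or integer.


At equilibrium, Qd = Qs.
180 - 5P = 10 + 2P
180 - 10 = 5P + 2P
170 = 7P
P* = 170/7 = 170/7

170/7


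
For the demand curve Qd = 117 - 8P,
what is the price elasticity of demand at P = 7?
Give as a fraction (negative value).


dQ/dP = -8
At P = 7: Q = 117 - 8*7 = 61
E = (dQ/dP)(P/Q) = (-8)(7/61) = -56/61

-56/61


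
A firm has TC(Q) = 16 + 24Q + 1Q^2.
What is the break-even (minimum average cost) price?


AC(Q) = 16/Q + 24 + 1Q
To minimize: dAC/dQ = -16/Q^2 + 1 = 0
Q^2 = 16/1 = 16
Q* = 4
Min AC = 16/4 + 24 + 1*4
Min AC = 4 + 24 + 4 = 32

32


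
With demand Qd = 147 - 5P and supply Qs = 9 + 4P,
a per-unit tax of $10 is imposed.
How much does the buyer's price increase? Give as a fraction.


With a per-unit tax, the buyer's price increase depends on relative slopes.
Supply slope: d = 4, Demand slope: b = 5
Buyer's price increase = d * tax / (b + d)
= 4 * 10 / (5 + 4)
= 40 / 9 = 40/9

40/9


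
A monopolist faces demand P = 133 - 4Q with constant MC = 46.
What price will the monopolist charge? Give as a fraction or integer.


MR = 133 - 8Q
Set MR = MC: 133 - 8Q = 46
Q* = 87/8
Substitute into demand:
P* = 133 - 4*87/8 = 179/2

179/2


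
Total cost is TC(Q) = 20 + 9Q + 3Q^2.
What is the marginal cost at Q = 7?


MC = dTC/dQ = 9 + 2*3*Q
At Q = 7:
MC = 9 + 6*7
MC = 9 + 42 = 51

51


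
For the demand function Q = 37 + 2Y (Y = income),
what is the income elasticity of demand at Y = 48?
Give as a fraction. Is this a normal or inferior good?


dQ/dY = 2
At Y = 48: Q = 37 + 2*48 = 133
Ey = (dQ/dY)(Y/Q) = 2 * 48 / 133 = 96/133
Since Ey > 0, this is a normal good.

96/133 (normal good)


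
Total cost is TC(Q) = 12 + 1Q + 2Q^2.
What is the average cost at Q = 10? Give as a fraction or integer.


TC(10) = 12 + 1*10 + 2*10^2
TC(10) = 12 + 10 + 200 = 222
AC = TC/Q = 222/10 = 111/5

111/5


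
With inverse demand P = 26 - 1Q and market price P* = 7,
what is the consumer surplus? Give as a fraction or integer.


Maximum willingness to pay (at Q=0): P_max = 26
Quantity demanded at P* = 7:
Q* = (26 - 7)/1 = 19
CS = (1/2) * Q* * (P_max - P*)
CS = (1/2) * 19 * (26 - 7)
CS = (1/2) * 19 * 19 = 361/2

361/2


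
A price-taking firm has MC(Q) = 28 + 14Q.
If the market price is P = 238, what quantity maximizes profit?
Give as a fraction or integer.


In perfect competition, profit is maximized where P = MC.
238 = 28 + 14Q
210 = 14Q
Q* = 210/14 = 15

15


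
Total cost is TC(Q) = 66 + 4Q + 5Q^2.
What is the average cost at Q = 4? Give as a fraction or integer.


TC(4) = 66 + 4*4 + 5*4^2
TC(4) = 66 + 16 + 80 = 162
AC = TC/Q = 162/4 = 81/2

81/2


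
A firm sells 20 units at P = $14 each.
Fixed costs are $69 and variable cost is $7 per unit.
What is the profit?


Total Revenue = P * Q = 14 * 20 = $280
Total Cost = FC + VC*Q = 69 + 7*20 = $209
Profit = TR - TC = 280 - 209 = $71

$71


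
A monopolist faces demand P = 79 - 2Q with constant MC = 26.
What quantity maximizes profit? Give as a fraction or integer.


TR = P*Q = (79 - 2Q)Q = 79Q - 2Q^2
MR = dTR/dQ = 79 - 4Q
Set MR = MC:
79 - 4Q = 26
53 = 4Q
Q* = 53/4 = 53/4

53/4


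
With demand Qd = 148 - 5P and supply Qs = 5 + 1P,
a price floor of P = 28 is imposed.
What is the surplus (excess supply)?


At P = 28:
Qd = 148 - 5*28 = 8
Qs = 5 + 1*28 = 33
Surplus = Qs - Qd = 33 - 8 = 25

25


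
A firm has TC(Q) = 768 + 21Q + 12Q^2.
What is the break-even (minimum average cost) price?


AC(Q) = 768/Q + 21 + 12Q
To minimize: dAC/dQ = -768/Q^2 + 12 = 0
Q^2 = 768/12 = 64
Q* = 8
Min AC = 768/8 + 21 + 12*8
Min AC = 96 + 21 + 96 = 213

213


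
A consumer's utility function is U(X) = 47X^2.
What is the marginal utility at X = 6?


MU = dU/dX = 47*2*X^(2-1)
MU = 94*X^1
At X = 6:
MU = 94 * 6^1
MU = 94 * 6 = 564

564


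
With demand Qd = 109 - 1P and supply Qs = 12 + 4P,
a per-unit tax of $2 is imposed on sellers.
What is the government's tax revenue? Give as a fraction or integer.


With tax on sellers, new supply: Qs' = 12 + 4(P - 2)
= 4 + 4P
New equilibrium quantity:
Q_new = 88
Tax revenue = tax * Q_new = 2 * 88 = 176

176


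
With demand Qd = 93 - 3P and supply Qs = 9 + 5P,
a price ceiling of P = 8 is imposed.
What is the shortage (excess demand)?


At P = 8:
Qd = 93 - 3*8 = 69
Qs = 9 + 5*8 = 49
Shortage = Qd - Qs = 69 - 49 = 20

20


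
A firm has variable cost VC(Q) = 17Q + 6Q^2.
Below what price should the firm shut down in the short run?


AVC(Q) = VC(Q)/Q = 17 + 6Q
AVC is increasing in Q, so minimum AVC is at Q -> 0+.
Min AVC = 17
The firm should shut down if P < 17.

17


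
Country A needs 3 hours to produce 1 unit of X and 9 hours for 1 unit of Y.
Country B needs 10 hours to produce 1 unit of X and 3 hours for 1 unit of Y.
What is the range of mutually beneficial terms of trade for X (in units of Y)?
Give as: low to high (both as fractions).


Opportunity cost of X for Country A = hours_X / hours_Y = 3/9 = 1/3 units of Y
Opportunity cost of X for Country B = hours_X / hours_Y = 10/3 = 10/3 units of Y
Terms of trade must be between the two opportunity costs.
Range: 1/3 to 10/3

1/3 to 10/3


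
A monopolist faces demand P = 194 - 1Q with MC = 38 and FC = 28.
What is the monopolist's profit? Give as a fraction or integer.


MR = MC: 194 - 2Q = 38
Q* = 78
P* = 194 - 1*78 = 116
Profit = (P* - MC)*Q* - FC
= (116 - 38)*78 - 28
= 78*78 - 28
= 6084 - 28 = 6056

6056


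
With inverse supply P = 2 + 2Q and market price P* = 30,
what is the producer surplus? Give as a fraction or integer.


Minimum supply price (at Q=0): P_min = 2
Quantity supplied at P* = 30:
Q* = (30 - 2)/2 = 14
PS = (1/2) * Q* * (P* - P_min)
PS = (1/2) * 14 * (30 - 2)
PS = (1/2) * 14 * 28 = 196

196


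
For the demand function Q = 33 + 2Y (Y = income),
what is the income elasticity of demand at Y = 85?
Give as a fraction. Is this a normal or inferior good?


dQ/dY = 2
At Y = 85: Q = 33 + 2*85 = 203
Ey = (dQ/dY)(Y/Q) = 2 * 85 / 203 = 170/203
Since Ey > 0, this is a normal good.

170/203 (normal good)


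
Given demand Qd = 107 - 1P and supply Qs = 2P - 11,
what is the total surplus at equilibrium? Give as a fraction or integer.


Find equilibrium: 107 - 1P = 2P - 11
107 + 11 = 3P
P* = 118/3 = 118/3
Q* = 2*118/3 - 11 = 203/3
Inverse demand: P = 107 - Q/1, so P_max = 107
Inverse supply: P = 11/2 + Q/2, so P_min = 11/2
CS = (1/2) * 203/3 * (107 - 118/3) = 41209/18
PS = (1/2) * 203/3 * (118/3 - 11/2) = 41209/36
TS = CS + PS = 41209/18 + 41209/36 = 41209/12

41209/12


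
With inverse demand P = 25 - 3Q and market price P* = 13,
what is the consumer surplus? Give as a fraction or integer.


Maximum willingness to pay (at Q=0): P_max = 25
Quantity demanded at P* = 13:
Q* = (25 - 13)/3 = 4
CS = (1/2) * Q* * (P_max - P*)
CS = (1/2) * 4 * (25 - 13)
CS = (1/2) * 4 * 12 = 24

24


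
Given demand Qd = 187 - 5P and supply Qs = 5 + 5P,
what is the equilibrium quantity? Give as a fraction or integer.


First find equilibrium price:
187 - 5P = 5 + 5P
P* = 182/10 = 91/5
Then substitute into demand:
Q* = 187 - 5 * 91/5 = 96

96


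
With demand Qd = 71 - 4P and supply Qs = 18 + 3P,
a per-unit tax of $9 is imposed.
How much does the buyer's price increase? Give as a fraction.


With a per-unit tax, the buyer's price increase depends on relative slopes.
Supply slope: d = 3, Demand slope: b = 4
Buyer's price increase = d * tax / (b + d)
= 3 * 9 / (4 + 3)
= 27 / 7 = 27/7

27/7


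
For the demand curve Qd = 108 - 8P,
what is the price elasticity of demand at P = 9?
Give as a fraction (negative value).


dQ/dP = -8
At P = 9: Q = 108 - 8*9 = 36
E = (dQ/dP)(P/Q) = (-8)(9/36) = -2

-2


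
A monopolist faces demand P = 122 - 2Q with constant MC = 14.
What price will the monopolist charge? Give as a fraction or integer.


MR = 122 - 4Q
Set MR = MC: 122 - 4Q = 14
Q* = 27
Substitute into demand:
P* = 122 - 2*27 = 68

68


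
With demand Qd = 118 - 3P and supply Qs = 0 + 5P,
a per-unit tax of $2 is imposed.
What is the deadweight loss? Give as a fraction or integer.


Pre-tax equilibrium quantity: Q* = 295/4
Post-tax equilibrium quantity: Q_tax = 70
Reduction in quantity: Q* - Q_tax = 15/4
DWL = (1/2) * tax * (Q* - Q_tax)
DWL = (1/2) * 2 * 15/4 = 15/4

15/4


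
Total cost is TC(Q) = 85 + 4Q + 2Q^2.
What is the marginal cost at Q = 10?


MC = dTC/dQ = 4 + 2*2*Q
At Q = 10:
MC = 4 + 4*10
MC = 4 + 40 = 44

44


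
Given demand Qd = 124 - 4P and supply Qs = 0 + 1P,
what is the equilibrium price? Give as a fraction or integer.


At equilibrium, Qd = Qs.
124 - 4P = 0 + 1P
124 - 0 = 4P + 1P
124 = 5P
P* = 124/5 = 124/5

124/5


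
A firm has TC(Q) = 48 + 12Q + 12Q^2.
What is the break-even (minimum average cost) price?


AC(Q) = 48/Q + 12 + 12Q
To minimize: dAC/dQ = -48/Q^2 + 12 = 0
Q^2 = 48/12 = 4
Q* = 2
Min AC = 48/2 + 12 + 12*2
Min AC = 24 + 12 + 24 = 60

60


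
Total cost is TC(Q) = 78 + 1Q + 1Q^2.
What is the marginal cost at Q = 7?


MC = dTC/dQ = 1 + 2*1*Q
At Q = 7:
MC = 1 + 2*7
MC = 1 + 14 = 15

15


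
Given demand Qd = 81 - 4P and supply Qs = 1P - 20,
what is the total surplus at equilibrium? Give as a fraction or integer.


Find equilibrium: 81 - 4P = 1P - 20
81 + 20 = 5P
P* = 101/5 = 101/5
Q* = 1*101/5 - 20 = 1/5
Inverse demand: P = 81/4 - Q/4, so P_max = 81/4
Inverse supply: P = 20 + Q/1, so P_min = 20
CS = (1/2) * 1/5 * (81/4 - 101/5) = 1/200
PS = (1/2) * 1/5 * (101/5 - 20) = 1/50
TS = CS + PS = 1/200 + 1/50 = 1/40

1/40


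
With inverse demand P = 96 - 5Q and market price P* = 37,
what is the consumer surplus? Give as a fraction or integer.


Maximum willingness to pay (at Q=0): P_max = 96
Quantity demanded at P* = 37:
Q* = (96 - 37)/5 = 59/5
CS = (1/2) * Q* * (P_max - P*)
CS = (1/2) * 59/5 * (96 - 37)
CS = (1/2) * 59/5 * 59 = 3481/10

3481/10


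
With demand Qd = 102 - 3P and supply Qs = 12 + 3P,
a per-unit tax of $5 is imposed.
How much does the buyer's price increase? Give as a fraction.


With a per-unit tax, the buyer's price increase depends on relative slopes.
Supply slope: d = 3, Demand slope: b = 3
Buyer's price increase = d * tax / (b + d)
= 3 * 5 / (3 + 3)
= 15 / 6 = 5/2

5/2


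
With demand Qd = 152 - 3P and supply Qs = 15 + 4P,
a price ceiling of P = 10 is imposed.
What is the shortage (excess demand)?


At P = 10:
Qd = 152 - 3*10 = 122
Qs = 15 + 4*10 = 55
Shortage = Qd - Qs = 122 - 55 = 67

67


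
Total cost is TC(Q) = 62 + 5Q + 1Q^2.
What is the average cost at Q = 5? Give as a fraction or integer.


TC(5) = 62 + 5*5 + 1*5^2
TC(5) = 62 + 25 + 25 = 112
AC = TC/Q = 112/5 = 112/5

112/5


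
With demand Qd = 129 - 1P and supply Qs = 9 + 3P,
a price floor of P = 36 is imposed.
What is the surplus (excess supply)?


At P = 36:
Qd = 129 - 1*36 = 93
Qs = 9 + 3*36 = 117
Surplus = Qs - Qd = 117 - 93 = 24

24


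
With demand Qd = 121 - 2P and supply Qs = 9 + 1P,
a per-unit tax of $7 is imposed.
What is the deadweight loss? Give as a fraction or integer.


Pre-tax equilibrium quantity: Q* = 139/3
Post-tax equilibrium quantity: Q_tax = 125/3
Reduction in quantity: Q* - Q_tax = 14/3
DWL = (1/2) * tax * (Q* - Q_tax)
DWL = (1/2) * 7 * 14/3 = 49/3

49/3


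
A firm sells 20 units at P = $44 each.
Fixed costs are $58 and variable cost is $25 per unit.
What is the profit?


Total Revenue = P * Q = 44 * 20 = $880
Total Cost = FC + VC*Q = 58 + 25*20 = $558
Profit = TR - TC = 880 - 558 = $322

$322


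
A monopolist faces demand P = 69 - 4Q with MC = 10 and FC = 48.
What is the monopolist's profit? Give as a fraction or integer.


MR = MC: 69 - 8Q = 10
Q* = 59/8
P* = 69 - 4*59/8 = 79/2
Profit = (P* - MC)*Q* - FC
= (79/2 - 10)*59/8 - 48
= 59/2*59/8 - 48
= 3481/16 - 48 = 2713/16

2713/16


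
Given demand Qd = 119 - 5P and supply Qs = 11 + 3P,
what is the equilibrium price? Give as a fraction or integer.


At equilibrium, Qd = Qs.
119 - 5P = 11 + 3P
119 - 11 = 5P + 3P
108 = 8P
P* = 108/8 = 27/2

27/2


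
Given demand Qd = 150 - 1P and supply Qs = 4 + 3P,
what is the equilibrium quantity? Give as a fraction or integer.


First find equilibrium price:
150 - 1P = 4 + 3P
P* = 146/4 = 73/2
Then substitute into demand:
Q* = 150 - 1 * 73/2 = 227/2

227/2


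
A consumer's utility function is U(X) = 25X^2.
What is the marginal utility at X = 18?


MU = dU/dX = 25*2*X^(2-1)
MU = 50*X^1
At X = 18:
MU = 50 * 18^1
MU = 50 * 18 = 900

900


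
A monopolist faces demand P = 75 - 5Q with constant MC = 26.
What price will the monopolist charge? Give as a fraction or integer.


MR = 75 - 10Q
Set MR = MC: 75 - 10Q = 26
Q* = 49/10
Substitute into demand:
P* = 75 - 5*49/10 = 101/2

101/2


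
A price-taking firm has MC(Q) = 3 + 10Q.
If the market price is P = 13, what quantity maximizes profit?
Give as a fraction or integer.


In perfect competition, profit is maximized where P = MC.
13 = 3 + 10Q
10 = 10Q
Q* = 10/10 = 1

1


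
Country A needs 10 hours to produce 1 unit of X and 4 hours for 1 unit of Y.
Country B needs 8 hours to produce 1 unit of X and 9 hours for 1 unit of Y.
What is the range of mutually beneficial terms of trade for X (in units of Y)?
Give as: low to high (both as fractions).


Opportunity cost of X for Country A = hours_X / hours_Y = 10/4 = 5/2 units of Y
Opportunity cost of X for Country B = hours_X / hours_Y = 8/9 = 8/9 units of Y
Terms of trade must be between the two opportunity costs.
Range: 8/9 to 5/2

8/9 to 5/2


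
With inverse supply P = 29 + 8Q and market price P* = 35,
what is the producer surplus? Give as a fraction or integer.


Minimum supply price (at Q=0): P_min = 29
Quantity supplied at P* = 35:
Q* = (35 - 29)/8 = 3/4
PS = (1/2) * Q* * (P* - P_min)
PS = (1/2) * 3/4 * (35 - 29)
PS = (1/2) * 3/4 * 6 = 9/4

9/4


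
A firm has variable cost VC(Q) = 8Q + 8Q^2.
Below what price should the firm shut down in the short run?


AVC(Q) = VC(Q)/Q = 8 + 8Q
AVC is increasing in Q, so minimum AVC is at Q -> 0+.
Min AVC = 8
The firm should shut down if P < 8.

8


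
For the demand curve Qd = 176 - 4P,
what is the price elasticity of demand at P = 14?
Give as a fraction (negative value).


dQ/dP = -4
At P = 14: Q = 176 - 4*14 = 120
E = (dQ/dP)(P/Q) = (-4)(14/120) = -7/15

-7/15


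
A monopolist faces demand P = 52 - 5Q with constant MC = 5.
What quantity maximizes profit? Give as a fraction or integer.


TR = P*Q = (52 - 5Q)Q = 52Q - 5Q^2
MR = dTR/dQ = 52 - 10Q
Set MR = MC:
52 - 10Q = 5
47 = 10Q
Q* = 47/10 = 47/10

47/10


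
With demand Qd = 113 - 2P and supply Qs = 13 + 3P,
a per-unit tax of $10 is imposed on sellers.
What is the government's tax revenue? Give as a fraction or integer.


With tax on sellers, new supply: Qs' = 13 + 3(P - 10)
= 3P - 17
New equilibrium quantity:
Q_new = 61
Tax revenue = tax * Q_new = 10 * 61 = 610

610


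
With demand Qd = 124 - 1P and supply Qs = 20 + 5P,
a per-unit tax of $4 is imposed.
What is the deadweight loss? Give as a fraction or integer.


Pre-tax equilibrium quantity: Q* = 320/3
Post-tax equilibrium quantity: Q_tax = 310/3
Reduction in quantity: Q* - Q_tax = 10/3
DWL = (1/2) * tax * (Q* - Q_tax)
DWL = (1/2) * 4 * 10/3 = 20/3

20/3


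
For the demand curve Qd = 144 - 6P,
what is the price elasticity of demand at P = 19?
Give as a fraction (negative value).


dQ/dP = -6
At P = 19: Q = 144 - 6*19 = 30
E = (dQ/dP)(P/Q) = (-6)(19/30) = -19/5

-19/5


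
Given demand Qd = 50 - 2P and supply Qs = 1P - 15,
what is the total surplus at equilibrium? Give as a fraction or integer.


Find equilibrium: 50 - 2P = 1P - 15
50 + 15 = 3P
P* = 65/3 = 65/3
Q* = 1*65/3 - 15 = 20/3
Inverse demand: P = 25 - Q/2, so P_max = 25
Inverse supply: P = 15 + Q/1, so P_min = 15
CS = (1/2) * 20/3 * (25 - 65/3) = 100/9
PS = (1/2) * 20/3 * (65/3 - 15) = 200/9
TS = CS + PS = 100/9 + 200/9 = 100/3

100/3


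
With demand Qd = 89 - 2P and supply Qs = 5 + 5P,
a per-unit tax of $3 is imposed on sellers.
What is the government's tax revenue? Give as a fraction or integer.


With tax on sellers, new supply: Qs' = 5 + 5(P - 3)
= 5P - 10
New equilibrium quantity:
Q_new = 425/7
Tax revenue = tax * Q_new = 3 * 425/7 = 1275/7

1275/7


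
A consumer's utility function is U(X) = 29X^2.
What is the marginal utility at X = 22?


MU = dU/dX = 29*2*X^(2-1)
MU = 58*X^1
At X = 22:
MU = 58 * 22^1
MU = 58 * 22 = 1276

1276


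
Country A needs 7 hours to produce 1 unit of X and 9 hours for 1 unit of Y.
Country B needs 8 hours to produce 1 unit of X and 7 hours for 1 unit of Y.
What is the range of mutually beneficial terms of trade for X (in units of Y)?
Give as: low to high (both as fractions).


Opportunity cost of X for Country A = hours_X / hours_Y = 7/9 = 7/9 units of Y
Opportunity cost of X for Country B = hours_X / hours_Y = 8/7 = 8/7 units of Y
Terms of trade must be between the two opportunity costs.
Range: 7/9 to 8/7

7/9 to 8/7


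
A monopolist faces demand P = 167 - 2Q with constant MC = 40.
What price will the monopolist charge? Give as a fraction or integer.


MR = 167 - 4Q
Set MR = MC: 167 - 4Q = 40
Q* = 127/4
Substitute into demand:
P* = 167 - 2*127/4 = 207/2

207/2


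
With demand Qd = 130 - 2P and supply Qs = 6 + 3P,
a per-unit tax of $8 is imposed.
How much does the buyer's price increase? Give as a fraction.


With a per-unit tax, the buyer's price increase depends on relative slopes.
Supply slope: d = 3, Demand slope: b = 2
Buyer's price increase = d * tax / (b + d)
= 3 * 8 / (2 + 3)
= 24 / 5 = 24/5

24/5


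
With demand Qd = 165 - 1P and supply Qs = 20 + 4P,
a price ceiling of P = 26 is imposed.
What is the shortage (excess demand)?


At P = 26:
Qd = 165 - 1*26 = 139
Qs = 20 + 4*26 = 124
Shortage = Qd - Qs = 139 - 124 = 15

15


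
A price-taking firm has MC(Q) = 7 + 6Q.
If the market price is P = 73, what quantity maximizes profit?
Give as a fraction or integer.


In perfect competition, profit is maximized where P = MC.
73 = 7 + 6Q
66 = 6Q
Q* = 66/6 = 11

11


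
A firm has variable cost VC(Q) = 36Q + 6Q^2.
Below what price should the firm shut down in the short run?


AVC(Q) = VC(Q)/Q = 36 + 6Q
AVC is increasing in Q, so minimum AVC is at Q -> 0+.
Min AVC = 36
The firm should shut down if P < 36.

36


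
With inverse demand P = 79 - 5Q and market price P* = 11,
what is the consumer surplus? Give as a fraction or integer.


Maximum willingness to pay (at Q=0): P_max = 79
Quantity demanded at P* = 11:
Q* = (79 - 11)/5 = 68/5
CS = (1/2) * Q* * (P_max - P*)
CS = (1/2) * 68/5 * (79 - 11)
CS = (1/2) * 68/5 * 68 = 2312/5

2312/5


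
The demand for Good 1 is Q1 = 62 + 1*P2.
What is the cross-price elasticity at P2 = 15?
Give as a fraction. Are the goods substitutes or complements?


dQ1/dP2 = 1
At P2 = 15: Q1 = 62 + 1*15 = 77
Exy = (dQ1/dP2)(P2/Q1) = 1 * 15 / 77 = 15/77
Since Exy > 0, the goods are substitutes.

15/77 (substitutes)
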